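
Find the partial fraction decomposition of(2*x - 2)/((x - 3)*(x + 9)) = 5/(3*(x + 9)) + 1/(3*(x - 3))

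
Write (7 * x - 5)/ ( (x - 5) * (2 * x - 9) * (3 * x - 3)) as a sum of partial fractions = -106/(21*(2*x - 9)) + 1/(42*(x - 1)) + 5/(2*(x - 5))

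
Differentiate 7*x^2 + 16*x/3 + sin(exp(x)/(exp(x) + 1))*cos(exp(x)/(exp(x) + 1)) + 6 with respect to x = (42*x*exp(2*x) + 84*x*exp(x) + 42*x + 16*exp(2*x) - 6*exp(x)*sin(exp(x)/(exp(x) + 1))^2 + 35*exp(x) + 16)/(3*exp(2*x) + 6*exp(x) + 3)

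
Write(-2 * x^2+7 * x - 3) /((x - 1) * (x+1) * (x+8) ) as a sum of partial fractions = -187/(63*(x + 8)) + 6/(7*(x + 1)) + 1/(9*(x - 1))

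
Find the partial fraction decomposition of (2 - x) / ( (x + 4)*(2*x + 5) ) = 3/(2*x + 5) - 2/(x + 4)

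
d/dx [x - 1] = 1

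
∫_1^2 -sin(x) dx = -cos(1) + cos(2)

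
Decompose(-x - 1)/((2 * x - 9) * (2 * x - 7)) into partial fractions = 9/(4*(2*x - 7)) - 11/(4*(2*x - 9))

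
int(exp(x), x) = exp(x) + C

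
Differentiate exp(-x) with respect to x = -exp(-x)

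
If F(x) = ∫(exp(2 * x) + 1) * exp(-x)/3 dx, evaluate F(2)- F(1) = -E/3 - exp(-2)/3 + exp(-1)/3 + exp(2)/3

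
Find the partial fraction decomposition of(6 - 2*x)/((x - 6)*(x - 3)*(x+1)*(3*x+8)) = -9/(65*(3*x + 8)) + 2/(35*(x + 1)) - 1/(91*(x - 6))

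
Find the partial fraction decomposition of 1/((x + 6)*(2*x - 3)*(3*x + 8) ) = -9/(250*(3*x + 8)) + 4/(375*(2*x - 3)) + 1/(150*(x + 6))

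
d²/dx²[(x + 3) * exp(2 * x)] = 4*x*exp(2*x) + 16*exp(2*x)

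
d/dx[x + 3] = 1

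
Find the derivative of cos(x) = -sin(x)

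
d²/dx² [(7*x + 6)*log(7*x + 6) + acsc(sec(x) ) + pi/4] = 49/(7*x + 6)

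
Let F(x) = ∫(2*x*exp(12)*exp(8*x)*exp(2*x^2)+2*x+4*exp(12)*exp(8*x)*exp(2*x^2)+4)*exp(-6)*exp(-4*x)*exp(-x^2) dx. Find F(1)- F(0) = -exp(6) - exp(-11) + exp(-6) + exp(11)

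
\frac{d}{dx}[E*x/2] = E/2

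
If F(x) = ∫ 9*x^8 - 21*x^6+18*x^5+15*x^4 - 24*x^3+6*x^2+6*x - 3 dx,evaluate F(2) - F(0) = 342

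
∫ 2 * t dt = t^2 + C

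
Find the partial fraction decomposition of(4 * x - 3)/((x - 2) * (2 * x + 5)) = 26/(9*(2*x + 5)) + 5/(9*(x - 2))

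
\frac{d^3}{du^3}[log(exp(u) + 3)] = (-3*exp(2*u) + 9*exp(u))/(exp(3*u) + 9*exp(2*u) + 27*exp(u) + 27)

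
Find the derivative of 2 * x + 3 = 2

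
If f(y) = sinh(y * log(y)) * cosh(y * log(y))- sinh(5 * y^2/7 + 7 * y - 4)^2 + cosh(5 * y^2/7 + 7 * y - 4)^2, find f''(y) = (2*y*log(y)^2*sinh(2*y*log(y)) + 4*y*log(y)*sinh(2*y*log(y)) + 2*y*sinh(2*y*log(y)) + cosh(2*y*log(y)))/y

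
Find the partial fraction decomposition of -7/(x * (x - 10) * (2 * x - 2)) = 7/(18*(x - 1)) - 7/(180*(x - 10)) - 7/(20*x)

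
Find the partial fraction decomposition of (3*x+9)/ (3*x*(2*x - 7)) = 13/(7*(2*x - 7)) - 3/(7*x)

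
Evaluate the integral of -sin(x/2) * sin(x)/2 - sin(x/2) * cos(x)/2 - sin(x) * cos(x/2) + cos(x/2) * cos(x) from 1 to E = -(cos(1) + sin(1))*cos(1/2) + (cos(E) + sin(E))*cos(E/2)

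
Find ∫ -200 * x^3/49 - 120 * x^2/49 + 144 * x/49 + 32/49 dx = -50*x^4/49 - 40*x^3/49 + 72*x^2/49 + 32*x/49 + C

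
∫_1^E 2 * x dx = -1 + exp(2)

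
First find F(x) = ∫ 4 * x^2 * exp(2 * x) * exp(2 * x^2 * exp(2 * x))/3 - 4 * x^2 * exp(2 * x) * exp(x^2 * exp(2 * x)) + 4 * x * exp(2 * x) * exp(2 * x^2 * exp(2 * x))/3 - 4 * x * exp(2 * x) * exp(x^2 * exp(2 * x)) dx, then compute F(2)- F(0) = -2*exp(4*exp(4)) + 5/3 + exp(8*exp(4))/3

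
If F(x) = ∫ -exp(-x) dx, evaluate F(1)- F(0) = -1 + exp(-1)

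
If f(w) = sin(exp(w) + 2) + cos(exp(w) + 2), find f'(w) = sqrt(2)*exp(w)*cos(exp(w) + pi/4 + 2)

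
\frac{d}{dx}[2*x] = 2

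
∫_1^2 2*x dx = 3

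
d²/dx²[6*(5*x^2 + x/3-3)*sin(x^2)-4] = -120*x^4*sin(x^2) - 8*x^3*sin(x^2) + 72*x^2*sin(x^2) + 300*x^2*cos(x^2) + 12*x*cos(x^2) + 60*sin(x^2) - 36*cos(x^2)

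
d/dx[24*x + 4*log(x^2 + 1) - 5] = (24*x^2 + 8*x + 24)/(x^2 + 1)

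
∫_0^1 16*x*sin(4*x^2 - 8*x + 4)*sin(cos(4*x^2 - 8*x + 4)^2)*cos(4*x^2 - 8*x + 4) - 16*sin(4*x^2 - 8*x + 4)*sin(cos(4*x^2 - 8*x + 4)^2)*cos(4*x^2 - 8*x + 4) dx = -cos(cos(4)^2) + cos(1)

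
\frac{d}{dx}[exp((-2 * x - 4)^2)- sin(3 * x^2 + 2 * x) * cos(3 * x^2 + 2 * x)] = 8*x*exp(4*x^2 + 16*x + 16) + 6*x*sin(x*(3*x + 2))^2 - 6*x*cos(x*(3*x + 2))^2 + 16*exp(4*x^2 + 16*x + 16) + 2*sin(x*(3*x + 2))^2 - 2*cos(x*(3*x + 2))^2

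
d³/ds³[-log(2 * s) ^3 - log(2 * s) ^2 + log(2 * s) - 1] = (-6*log(s)^2 - 12*log(2)*log(s) + 14*log(s) - 6*log(2)^2 + 2 + 14*log(2))/s^3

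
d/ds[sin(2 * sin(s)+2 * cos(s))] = 2*sqrt(2)*(1 - 2*sin(sqrt(2)*sin(s + pi/4))^2)*cos(s + pi/4)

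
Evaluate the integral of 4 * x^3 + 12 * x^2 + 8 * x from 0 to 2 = 64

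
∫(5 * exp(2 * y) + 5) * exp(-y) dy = 10*sinh(y) + C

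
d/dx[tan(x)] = cos(x)^(-2)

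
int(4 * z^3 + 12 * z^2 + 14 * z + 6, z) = z^4 + 4*z^3 + 7*z^2 + 6*z + C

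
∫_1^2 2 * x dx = 3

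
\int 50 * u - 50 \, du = 25*u^2 - 50*u + C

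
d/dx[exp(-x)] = -exp(-x)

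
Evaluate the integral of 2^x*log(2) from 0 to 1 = 1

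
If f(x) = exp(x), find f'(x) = exp(x)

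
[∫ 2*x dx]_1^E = -1 + exp(2)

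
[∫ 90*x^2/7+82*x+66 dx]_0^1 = 779/7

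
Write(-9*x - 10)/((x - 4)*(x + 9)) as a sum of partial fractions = -71/(13*(x + 9)) - 46/(13*(x - 4))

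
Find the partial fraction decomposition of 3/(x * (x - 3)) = 1/(x - 3) - 1/x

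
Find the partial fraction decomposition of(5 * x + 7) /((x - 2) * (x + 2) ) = 3/(4*(x + 2)) + 17/(4*(x - 2))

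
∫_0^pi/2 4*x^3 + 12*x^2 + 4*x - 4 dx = -1 + (-2 + (1 + pi/2)^2)^2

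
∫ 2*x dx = x^2 + C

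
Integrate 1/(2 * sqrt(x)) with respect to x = sqrt(x) + C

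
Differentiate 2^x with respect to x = 2^x*log(2)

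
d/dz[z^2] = 2*z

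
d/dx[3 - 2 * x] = -2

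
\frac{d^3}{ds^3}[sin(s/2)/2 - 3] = -cos(s/2)/16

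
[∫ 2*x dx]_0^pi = pi^2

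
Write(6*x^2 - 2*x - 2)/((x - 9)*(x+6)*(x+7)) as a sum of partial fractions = 153/(8*(x + 7)) - 226/(15*(x + 6)) + 233/(120*(x - 9))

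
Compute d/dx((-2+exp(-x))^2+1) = (4*exp(x) - 2)*exp(-2*x)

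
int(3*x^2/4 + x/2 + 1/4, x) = x^3/4 + x^2/4 + x/4 + C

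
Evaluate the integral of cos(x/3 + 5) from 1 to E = 3*sin(E/3 + 5) - 3*sin(16/3)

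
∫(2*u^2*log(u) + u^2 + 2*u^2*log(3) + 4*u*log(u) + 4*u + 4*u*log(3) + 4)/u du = (u + 2)^2*log(3*u) + C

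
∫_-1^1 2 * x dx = 0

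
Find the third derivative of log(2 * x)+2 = 2/x^3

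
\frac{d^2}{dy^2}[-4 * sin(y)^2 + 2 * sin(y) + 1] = -2*sin(y) - 8*cos(2*y)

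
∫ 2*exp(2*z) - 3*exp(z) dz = (exp(z) - 1)^2 - exp(z) + C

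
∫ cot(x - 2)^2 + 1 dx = -cot(x - 2) + C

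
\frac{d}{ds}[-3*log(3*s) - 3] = -3/s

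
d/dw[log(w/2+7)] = 1/(w + 14)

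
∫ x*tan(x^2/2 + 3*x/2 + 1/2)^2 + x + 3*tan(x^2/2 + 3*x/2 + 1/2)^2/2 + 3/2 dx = tan(x^2/2 + 3*x/2 + 1/2) + C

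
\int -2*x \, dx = -x^2 + C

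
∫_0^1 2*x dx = 1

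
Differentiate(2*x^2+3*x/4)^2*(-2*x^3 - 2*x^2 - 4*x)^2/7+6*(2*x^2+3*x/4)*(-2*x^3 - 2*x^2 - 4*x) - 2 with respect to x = 160*x^9/7 + 396*x^8/7 + 850*x^7/7 + 257*x^6/2 + 1479*x^5/14 - 555*x^4/7 - 888*x^3/7 - 171*x^2 - 36*x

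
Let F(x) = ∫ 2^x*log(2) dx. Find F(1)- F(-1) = 3/2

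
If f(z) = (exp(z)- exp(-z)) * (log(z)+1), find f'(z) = (z*exp(2*z)*log(z) + z*exp(2*z) + z*log(z) + z + exp(2*z) - 1)*exp(-z)/z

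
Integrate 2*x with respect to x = x^2 + C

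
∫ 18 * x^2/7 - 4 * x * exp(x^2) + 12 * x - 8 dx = 6*x^3/7 + 6*x^2 - 8*x - 2*exp(x^2) + C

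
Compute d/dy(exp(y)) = exp(y)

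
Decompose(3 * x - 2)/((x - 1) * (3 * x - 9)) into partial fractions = -1/(6*(x - 1)) + 7/(6*(x - 3))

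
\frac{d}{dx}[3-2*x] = -2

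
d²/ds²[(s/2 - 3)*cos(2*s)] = -2*s*cos(2*s) - 2*sin(2*s) + 12*cos(2*s)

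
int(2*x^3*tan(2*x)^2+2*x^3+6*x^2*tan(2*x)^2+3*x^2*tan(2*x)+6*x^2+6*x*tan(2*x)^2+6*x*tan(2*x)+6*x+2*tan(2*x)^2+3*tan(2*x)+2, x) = (x + 1)^3*tan(2*x) + C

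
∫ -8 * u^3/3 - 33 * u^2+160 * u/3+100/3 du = -2*u^4/3 - 11*u^3 + 80*u^2/3 + 100*u/3 + C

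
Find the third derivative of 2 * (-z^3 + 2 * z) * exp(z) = -2*z^3*exp(z) - 18*z^2*exp(z) - 32*z*exp(z)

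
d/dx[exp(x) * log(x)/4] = (x*exp(x)*log(x) + exp(x))/(4*x)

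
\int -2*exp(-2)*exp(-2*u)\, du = exp(-2*u - 2) + C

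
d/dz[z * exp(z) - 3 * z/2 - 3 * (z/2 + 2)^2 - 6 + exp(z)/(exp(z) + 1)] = (2*z*exp(3*z) + z*exp(2*z) - 4*z*exp(z) - 3*z + 2*exp(3*z) - 11*exp(2*z) - 26*exp(z) - 15)/(2*exp(2*z) + 4*exp(z) + 2)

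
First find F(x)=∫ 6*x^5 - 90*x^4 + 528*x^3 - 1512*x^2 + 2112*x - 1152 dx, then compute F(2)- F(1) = -27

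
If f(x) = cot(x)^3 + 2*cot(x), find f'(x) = -2 - 5/tan(x)^2 - 3/tan(x)^4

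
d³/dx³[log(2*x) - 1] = 2/x^3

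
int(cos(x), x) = sin(x) + C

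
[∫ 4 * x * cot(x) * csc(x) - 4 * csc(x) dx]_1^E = -4*E*csc(E) + 4*csc(1)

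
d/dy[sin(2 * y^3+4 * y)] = 6*y^2*cos(2*y^3 + 4*y) + 4*cos(2*y^3 + 4*y)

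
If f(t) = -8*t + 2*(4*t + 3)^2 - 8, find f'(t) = 64*t + 40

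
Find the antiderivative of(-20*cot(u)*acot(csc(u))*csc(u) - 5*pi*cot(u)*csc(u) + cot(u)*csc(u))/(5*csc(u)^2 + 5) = -(4*acot(csc(u)) + pi)^2/8 + acot(csc(u))/5 + C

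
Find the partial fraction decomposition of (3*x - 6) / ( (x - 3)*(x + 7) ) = 27/(10*(x + 7)) + 3/(10*(x - 3))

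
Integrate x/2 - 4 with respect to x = x^2/4 - 4*x + C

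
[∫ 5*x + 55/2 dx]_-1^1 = 55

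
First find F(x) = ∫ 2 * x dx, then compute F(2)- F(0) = 4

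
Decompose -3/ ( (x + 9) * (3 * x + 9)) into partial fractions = 1/(6*(x + 9)) - 1/(6*(x + 3))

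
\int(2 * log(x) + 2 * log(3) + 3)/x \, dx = (log(3*x) + 3)*log(3*x) + C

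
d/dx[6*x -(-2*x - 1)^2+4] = 2 - 8*x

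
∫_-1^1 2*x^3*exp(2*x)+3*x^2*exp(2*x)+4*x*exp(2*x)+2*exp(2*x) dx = 3*exp(-2) + 3*exp(2)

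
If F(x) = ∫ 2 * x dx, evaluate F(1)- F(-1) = 0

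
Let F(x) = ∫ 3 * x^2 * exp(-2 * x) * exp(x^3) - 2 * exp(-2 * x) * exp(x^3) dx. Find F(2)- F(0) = -1 + exp(4)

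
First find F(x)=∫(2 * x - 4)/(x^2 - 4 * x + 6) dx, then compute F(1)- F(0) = -log(6) + log(3)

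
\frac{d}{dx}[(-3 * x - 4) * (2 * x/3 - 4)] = 28/3 - 4*x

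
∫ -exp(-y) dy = exp(-y) + C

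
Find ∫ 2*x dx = x^2 + C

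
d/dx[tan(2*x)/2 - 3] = cos(2*x)^(-2)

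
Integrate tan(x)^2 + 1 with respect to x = tan(x) + C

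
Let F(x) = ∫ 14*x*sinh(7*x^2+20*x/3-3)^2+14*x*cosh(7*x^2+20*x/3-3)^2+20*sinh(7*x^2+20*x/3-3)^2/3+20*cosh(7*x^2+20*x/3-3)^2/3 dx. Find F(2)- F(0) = sinh(6)/2 + sinh(230/3)/2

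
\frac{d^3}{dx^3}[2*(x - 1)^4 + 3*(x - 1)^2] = 48*x - 48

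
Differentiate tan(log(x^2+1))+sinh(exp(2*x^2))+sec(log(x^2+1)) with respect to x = 2*x*(2*x^2*exp(2*x^2)*cosh(exp(2*x^2)) + 2*exp(2*x^2)*cosh(exp(2*x^2)) + sin(log(x^2 + 1))/cos(log(x^2 + 1))^2 + cos(log(x^2 + 1))^(-2))/(x^2 + 1)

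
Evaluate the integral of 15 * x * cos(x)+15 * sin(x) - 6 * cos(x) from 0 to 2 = 24*sin(2)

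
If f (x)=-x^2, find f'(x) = -2*x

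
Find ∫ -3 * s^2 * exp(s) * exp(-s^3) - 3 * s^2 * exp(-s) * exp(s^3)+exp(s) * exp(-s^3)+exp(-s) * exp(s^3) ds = exp(-s^3 + s) - exp(s^3 - s) + C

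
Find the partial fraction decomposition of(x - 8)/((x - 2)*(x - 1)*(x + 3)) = -11/(20*(x + 3)) + 7/(4*(x - 1)) - 6/(5*(x - 2))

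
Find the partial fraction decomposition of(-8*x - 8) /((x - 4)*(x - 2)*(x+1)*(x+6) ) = -1/(10*(x + 6)) + 1/(2*(x - 2)) - 2/(5*(x - 4))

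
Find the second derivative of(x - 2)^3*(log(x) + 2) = (6*x^3*log(x) + 17*x^3 - 12*x^2*log(x) - 42*x^2 + 12*x + 8)/x^2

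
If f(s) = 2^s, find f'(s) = 2^s*log(2)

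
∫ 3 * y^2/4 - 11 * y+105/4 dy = y^3/4 - 11*y^2/2 + 105*y/4 + C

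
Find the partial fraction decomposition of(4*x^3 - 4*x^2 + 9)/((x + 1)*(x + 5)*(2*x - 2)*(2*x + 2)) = 197/(128*(x + 5)) - 81/(128*(x + 1)) - 1/(32*(x + 1)^2) + 3/(32*(x - 1))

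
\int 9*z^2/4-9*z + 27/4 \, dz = 3*z^3/4 - 9*z^2/2 + 27*z/4 + C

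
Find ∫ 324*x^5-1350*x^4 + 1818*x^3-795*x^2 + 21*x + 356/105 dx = 54*x^6 - 270*x^5 + 909*x^4/2 - 265*x^3 + 21*x^2/2 + 356*x/105 + C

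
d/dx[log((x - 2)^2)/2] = 1/(x - 2)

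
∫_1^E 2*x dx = -1 + exp(2)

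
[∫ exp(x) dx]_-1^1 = E - exp(-1)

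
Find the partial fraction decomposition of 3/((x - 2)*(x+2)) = -3/(4*(x + 2)) + 3/(4*(x - 2))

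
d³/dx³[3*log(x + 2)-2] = 6/(x^3 + 6*x^2 + 12*x + 8)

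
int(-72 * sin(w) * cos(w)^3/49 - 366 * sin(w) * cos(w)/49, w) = 3*(6*cos(w)^2 + 61)*cos(w)^2/49 + C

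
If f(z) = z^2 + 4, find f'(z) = 2*z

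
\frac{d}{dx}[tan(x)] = cos(x)^(-2)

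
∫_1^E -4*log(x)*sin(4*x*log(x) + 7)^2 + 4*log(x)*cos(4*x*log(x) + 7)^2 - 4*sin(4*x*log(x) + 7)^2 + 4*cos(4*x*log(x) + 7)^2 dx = -sin(14)/2 + sin(14 + 8*E)/2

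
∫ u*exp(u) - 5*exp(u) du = (u - 6)*exp(u) + C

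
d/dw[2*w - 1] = 2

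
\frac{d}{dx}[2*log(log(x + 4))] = 2/(x*log(x + 4) + 4*log(x + 4))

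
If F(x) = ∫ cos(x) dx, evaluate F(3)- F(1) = -sin(1) + sin(3)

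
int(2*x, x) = x^2 + C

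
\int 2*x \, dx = x^2 + C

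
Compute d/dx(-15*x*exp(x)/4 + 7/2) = -15*x*exp(x)/4 - 15*exp(x)/4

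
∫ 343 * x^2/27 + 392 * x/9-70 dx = 343*x^3/81 + 196*x^2/9 - 70*x + C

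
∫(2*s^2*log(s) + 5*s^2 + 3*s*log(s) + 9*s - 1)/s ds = (log(s) + 2)*(s^2 + 3*s - 1) + C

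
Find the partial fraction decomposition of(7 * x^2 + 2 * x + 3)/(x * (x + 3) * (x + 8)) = 87/(8*(x + 8)) - 4/(x + 3) + 1/(8*x)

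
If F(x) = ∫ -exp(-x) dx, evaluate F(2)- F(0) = -1 + exp(-2)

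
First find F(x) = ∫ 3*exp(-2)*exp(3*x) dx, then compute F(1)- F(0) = E - exp(-2)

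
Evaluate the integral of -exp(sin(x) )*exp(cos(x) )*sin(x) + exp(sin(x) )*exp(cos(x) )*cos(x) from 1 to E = -exp(cos(1) + sin(1)) + exp(cos(E) + sin(E))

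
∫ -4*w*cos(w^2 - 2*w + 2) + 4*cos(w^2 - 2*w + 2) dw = -2*sin(w^2 - 2*w + 2) + C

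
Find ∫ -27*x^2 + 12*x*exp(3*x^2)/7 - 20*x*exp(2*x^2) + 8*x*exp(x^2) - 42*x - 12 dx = -3*x*(3*x^2 + 7*x + 4) + 2*exp(3*x^2)/7 - 5*exp(2*x^2) + 4*exp(x^2) + C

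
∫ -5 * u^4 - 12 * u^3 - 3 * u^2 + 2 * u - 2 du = -u^5 - 3*u^4 - u^3 + u^2 - 2*u + C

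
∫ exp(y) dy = exp(y) + C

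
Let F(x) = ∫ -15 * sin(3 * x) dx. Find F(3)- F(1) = 5*cos(9) - 5*cos(3)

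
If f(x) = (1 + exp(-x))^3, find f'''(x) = (-3*exp(2*x) - 24*exp(x) - 27)*exp(-3*x)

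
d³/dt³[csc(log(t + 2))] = (-6*sqrt(2)*sin(log(t + 2) + pi/4)/sin(log(t + 2))^3 + 3 - cos(log(t + 2))/sin(log(t + 2)))/((t^3 + 6*t^2 + 12*t + 8)*sin(log(t + 2)))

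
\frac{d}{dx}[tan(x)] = cos(x)^(-2)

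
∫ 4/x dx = 4*log(x) + C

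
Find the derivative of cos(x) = -sin(x)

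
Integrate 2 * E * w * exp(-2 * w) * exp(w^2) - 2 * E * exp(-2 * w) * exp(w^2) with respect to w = exp((w - 1)^2) + C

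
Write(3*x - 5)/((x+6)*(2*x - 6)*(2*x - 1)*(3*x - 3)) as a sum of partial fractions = -14/(195*(2*x - 1)) + 23/(4914*(x + 6)) + 1/(42*(x - 1)) + 1/(135*(x - 3))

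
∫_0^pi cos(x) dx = 0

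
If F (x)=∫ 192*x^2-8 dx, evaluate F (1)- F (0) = 56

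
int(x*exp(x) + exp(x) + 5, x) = x*(exp(x) + 5) + C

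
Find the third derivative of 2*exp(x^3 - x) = 54*x^6*exp(x^3 - x) - 54*x^4*exp(x^3 - x) + 108*x^3*exp(x^3 - x) + 18*x^2*exp(x^3 - x) - 36*x*exp(x^3 - x) + 10*exp(x^3 - x)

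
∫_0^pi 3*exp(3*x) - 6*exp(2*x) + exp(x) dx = -2*exp(pi) + 2 + (-1 + exp(pi))^3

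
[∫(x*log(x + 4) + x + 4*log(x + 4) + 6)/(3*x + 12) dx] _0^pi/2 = -4*log(2) + (pi/6 + 2)*log(pi/2 + 4)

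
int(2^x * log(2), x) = 2^x + C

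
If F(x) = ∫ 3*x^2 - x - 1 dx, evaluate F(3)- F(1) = 20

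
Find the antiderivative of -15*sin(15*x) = cos(15*x) + C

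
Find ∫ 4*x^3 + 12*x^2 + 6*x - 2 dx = x^4 + 4*x^3 + 3*x^2 - 2*x + C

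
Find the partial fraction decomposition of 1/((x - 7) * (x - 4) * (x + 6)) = 1/(130*(x + 6)) - 1/(30*(x - 4)) + 1/(39*(x - 7))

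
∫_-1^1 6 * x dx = 0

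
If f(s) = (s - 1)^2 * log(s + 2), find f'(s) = (2*s^2*log(s + 2) + s^2 + 2*s*log(s + 2) - 2*s - 4*log(s + 2) + 1)/(s + 2)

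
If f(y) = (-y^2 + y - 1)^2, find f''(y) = 12*y^2 - 12*y + 6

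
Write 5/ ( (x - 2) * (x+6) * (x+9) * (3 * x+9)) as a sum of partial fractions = -5/(594*(x + 9)) + 5/(216*(x + 6)) - 1/(54*(x + 3)) + 1/(264*(x - 2))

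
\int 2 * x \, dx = x^2 + C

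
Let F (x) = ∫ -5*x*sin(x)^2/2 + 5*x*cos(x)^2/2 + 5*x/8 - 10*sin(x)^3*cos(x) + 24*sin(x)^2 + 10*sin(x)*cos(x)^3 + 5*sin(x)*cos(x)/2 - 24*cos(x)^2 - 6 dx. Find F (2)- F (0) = -43/4 + 5*sin(4)^2/4 - 19*sin(4)/2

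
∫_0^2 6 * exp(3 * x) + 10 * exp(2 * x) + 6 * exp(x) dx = -(1 + exp(2))^2 - 14 + 2*exp(2) + 2*(1 + exp(2))^3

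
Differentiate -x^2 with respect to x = -2*x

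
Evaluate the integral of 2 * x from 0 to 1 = 1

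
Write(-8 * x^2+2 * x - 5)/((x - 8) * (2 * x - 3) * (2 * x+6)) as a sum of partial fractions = 40/(117*(2*x - 3)) - 83/(198*(x + 3)) - 501/(286*(x - 8))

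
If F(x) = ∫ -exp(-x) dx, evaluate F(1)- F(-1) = -E + exp(-1)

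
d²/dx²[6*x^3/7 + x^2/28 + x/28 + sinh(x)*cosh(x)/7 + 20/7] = 36*x/7 + 2*sinh(2*x)/7 + 1/14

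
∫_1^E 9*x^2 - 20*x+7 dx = -10 + (2 + 3*E)*((-2 + E)^2 + 1)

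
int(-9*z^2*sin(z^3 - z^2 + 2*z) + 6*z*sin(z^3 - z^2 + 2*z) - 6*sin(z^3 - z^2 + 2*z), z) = 3*cos(z*(z^2 - z + 2)) + C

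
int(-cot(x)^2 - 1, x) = cot(x) + C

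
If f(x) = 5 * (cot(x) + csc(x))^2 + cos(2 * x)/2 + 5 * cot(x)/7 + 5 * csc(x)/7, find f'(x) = -2*sin(x)*cos(x) + 10/sin(x) - 5*cos(x)/(7*sin(x)^2) - 5/(7*sin(x)^2) - 20*cos(x)/sin(x)^3 - 20/sin(x)^3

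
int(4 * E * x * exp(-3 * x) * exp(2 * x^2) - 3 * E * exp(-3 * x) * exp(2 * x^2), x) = exp(2*x^2 - 3*x + 1) + C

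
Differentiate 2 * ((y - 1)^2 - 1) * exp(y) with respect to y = 2*y^2*exp(y) - 4*exp(y)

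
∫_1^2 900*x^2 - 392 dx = 1708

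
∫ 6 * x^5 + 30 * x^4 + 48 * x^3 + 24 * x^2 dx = x^6 + 6*x^5 + 12*x^4 + 8*x^3 + C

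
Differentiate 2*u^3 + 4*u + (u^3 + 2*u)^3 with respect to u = 9*u^8 + 42*u^6 + 60*u^4 + 30*u^2 + 4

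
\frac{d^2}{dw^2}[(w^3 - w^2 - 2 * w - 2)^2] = 30*w^4 - 40*w^3 - 36*w^2 + 16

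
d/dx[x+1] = 1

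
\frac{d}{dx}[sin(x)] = cos(x)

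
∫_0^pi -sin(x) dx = -2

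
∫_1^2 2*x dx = 3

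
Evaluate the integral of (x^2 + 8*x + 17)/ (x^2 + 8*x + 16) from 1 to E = -4/5 - 1/(E + 4) + E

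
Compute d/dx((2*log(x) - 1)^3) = (24*log(x)^2 - 24*log(x) + 6)/x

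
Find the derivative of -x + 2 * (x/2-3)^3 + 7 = 3*x^2/4 - 9*x + 26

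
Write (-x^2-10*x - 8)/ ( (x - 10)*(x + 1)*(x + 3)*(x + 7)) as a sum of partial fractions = -13/(408*(x + 7)) + 1/(8*(x + 3)) - 1/(132*(x + 1)) - 16/(187*(x - 10))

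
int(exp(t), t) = exp(t) + C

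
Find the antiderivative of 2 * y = y^2 + C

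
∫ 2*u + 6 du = u^2 + 6*u + C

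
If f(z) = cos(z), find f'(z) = -sin(z)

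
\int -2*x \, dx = -x^2 + C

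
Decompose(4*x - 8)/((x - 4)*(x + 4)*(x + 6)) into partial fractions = -8/(5*(x + 6)) + 3/(2*(x + 4)) + 1/(10*(x - 4))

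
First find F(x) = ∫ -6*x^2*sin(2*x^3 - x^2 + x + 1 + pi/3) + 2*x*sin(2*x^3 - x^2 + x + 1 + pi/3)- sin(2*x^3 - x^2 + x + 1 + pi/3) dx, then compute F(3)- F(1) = -cos(pi/3 + 3) + cos(pi/3 + 49)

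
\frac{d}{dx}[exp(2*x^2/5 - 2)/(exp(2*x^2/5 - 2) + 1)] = 4*x*exp(2*x^2/5 - 2)/(5*exp(-4)*exp(4*x^2/5) + 10*exp(-2)*exp(2*x^2/5) + 5)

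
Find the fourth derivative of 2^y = 2^y*log(2)^4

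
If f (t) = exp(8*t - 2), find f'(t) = 8*exp(8*t - 2)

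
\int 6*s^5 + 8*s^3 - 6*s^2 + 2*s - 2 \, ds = s^6 + 2*s^4 - 2*s^3 + s^2 - 2*s + C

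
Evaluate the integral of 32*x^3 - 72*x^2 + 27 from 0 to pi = -2*pi^2 - 8 + 3*pi + 2*(-3*pi - 2 + 2*pi^2)^2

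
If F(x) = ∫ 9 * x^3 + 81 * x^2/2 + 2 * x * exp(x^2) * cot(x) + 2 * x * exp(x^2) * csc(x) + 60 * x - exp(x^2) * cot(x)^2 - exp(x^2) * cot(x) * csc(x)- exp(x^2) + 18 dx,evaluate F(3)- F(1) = -E*(cot(1) + csc(1)) + (cot(3) + csc(3))*exp(9) + 807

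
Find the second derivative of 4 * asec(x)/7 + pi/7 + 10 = (4 - 8*x^2)/(7*x^5*sqrt(1 - 1/x^2) - 7*x^3*sqrt(1 - 1/x^2))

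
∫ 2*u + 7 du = u^2 + 7*u + C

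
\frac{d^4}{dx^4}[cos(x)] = cos(x)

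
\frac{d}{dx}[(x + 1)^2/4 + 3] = x/2 + 1/2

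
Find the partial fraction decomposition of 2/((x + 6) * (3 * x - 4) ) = 3/(11*(3*x - 4)) - 1/(11*(x + 6))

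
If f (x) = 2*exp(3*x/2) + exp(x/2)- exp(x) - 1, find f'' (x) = 9*exp(3*x/2)/2 + exp(x/2)/4 - exp(x)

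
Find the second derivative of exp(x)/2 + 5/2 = exp(x)/2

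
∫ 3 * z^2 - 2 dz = z^3 - 2*z + C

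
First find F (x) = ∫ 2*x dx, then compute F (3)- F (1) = 8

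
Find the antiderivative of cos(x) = sin(x) + C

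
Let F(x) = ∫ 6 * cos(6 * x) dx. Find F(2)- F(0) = sin(12)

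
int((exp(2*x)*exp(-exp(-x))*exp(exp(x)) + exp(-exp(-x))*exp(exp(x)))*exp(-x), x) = exp(2*sinh(x)) + C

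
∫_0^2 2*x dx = 4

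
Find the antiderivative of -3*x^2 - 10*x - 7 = -x^3 - 5*x^2 - 7*x + C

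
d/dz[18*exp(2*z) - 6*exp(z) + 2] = 36*exp(2*z) - 6*exp(z)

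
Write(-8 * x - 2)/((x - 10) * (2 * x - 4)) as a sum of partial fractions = 9/(8*(x - 2)) - 41/(8*(x - 10))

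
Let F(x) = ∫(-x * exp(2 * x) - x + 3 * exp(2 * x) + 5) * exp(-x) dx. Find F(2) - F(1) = -3*E - 2*exp(-2) + 3*exp(-1) + 2*exp(2)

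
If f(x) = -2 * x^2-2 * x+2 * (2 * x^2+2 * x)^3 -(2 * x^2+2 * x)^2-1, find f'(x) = 96*x^5 + 240*x^4 + 176*x^3 + 24*x^2 - 12*x - 2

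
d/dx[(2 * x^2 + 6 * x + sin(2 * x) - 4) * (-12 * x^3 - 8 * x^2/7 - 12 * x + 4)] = -120*x^4 - 24*x^3*cos(2*x) - 2080*x^3/7 - 36*x^2*sin(2*x) - 16*x^2*cos(2*x)/7 + 360*x^2/7 - 16*x*sin(2*x)/7 - 24*x*cos(2*x) - 832*x/7 - 12*sin(2*x) + 8*cos(2*x) + 72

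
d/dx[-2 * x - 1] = -2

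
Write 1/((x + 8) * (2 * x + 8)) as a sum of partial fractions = -1/(8*(x + 8)) + 1/(8*(x + 4))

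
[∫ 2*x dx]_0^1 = 1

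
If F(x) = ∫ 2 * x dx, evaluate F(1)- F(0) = 1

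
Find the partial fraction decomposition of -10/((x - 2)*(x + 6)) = 5/(4*(x + 6)) - 5/(4*(x - 2))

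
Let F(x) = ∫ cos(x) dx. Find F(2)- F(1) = -sin(1) + sin(2)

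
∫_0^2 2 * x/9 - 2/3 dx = -8/9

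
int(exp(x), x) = exp(x) + C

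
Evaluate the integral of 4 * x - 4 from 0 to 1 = -2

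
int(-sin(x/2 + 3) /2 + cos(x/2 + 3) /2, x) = sqrt(2)*sin(x/2 + pi/4 + 3) + C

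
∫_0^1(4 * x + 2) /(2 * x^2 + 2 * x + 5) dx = -log(5) + log(9)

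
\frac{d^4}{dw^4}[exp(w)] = exp(w)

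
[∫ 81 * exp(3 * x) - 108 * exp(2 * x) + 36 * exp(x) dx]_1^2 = -(-2 + 3*E)^3 + (-2 + 3*exp(2))^3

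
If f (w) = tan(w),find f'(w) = cos(w)^(-2)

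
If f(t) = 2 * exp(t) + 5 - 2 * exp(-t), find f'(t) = (2*exp(2*t) + 2)*exp(-t)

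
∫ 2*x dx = x^2 + C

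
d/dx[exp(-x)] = -exp(-x)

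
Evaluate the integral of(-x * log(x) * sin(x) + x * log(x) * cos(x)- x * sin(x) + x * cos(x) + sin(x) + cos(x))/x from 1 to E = 2*cos(E) - sin(1) - cos(1) + 2*sin(E)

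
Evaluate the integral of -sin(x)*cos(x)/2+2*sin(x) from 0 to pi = 4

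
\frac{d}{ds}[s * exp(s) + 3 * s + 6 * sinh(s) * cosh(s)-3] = s*exp(s) + exp(s) + 6*cosh(2*s) + 3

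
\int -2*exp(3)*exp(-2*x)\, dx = exp(3 - 2*x) + C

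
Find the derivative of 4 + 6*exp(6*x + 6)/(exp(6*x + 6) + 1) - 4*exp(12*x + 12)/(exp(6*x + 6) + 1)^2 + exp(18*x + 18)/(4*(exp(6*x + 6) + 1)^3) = (72*exp(6*x + 6) + 48*exp(12*x + 12) - 15*exp(18*x + 18))/(2*exp(24)*exp(24*x) + 8*exp(18)*exp(18*x) + 12*exp(12)*exp(12*x) + 8*exp(6)*exp(6*x) + 2)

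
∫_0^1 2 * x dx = 1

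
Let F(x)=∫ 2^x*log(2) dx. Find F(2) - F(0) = 3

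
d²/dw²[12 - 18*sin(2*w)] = 72*sin(2*w)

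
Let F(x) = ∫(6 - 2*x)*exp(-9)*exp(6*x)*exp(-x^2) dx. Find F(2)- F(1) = -exp(-4) + exp(-1)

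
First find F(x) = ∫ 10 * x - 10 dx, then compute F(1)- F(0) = -5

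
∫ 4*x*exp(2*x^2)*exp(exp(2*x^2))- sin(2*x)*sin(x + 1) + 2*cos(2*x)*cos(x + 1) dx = exp(exp(2*x^2)) + sin(2*x)*cos(x + 1) + C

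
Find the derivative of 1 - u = -1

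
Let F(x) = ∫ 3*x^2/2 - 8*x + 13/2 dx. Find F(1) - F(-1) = 14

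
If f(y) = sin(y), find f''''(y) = sin(y)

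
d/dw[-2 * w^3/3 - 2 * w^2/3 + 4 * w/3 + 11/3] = -2*w^2 - 4*w/3 + 4/3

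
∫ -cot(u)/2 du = log(csc(u))/2 + C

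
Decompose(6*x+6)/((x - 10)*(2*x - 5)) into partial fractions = -14/(5*(2*x - 5)) + 22/(5*(x - 10))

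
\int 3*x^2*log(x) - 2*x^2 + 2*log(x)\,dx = x*(x^2 + 2)*(log(x) - 1) + C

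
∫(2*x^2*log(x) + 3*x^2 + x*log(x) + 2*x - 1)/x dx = (log(x) + 1)*(x^2 + x - 1) + C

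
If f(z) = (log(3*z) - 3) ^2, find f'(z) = (2*log(z) - 6 + 2*log(3))/z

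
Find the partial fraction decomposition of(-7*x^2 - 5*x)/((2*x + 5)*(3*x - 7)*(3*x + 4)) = 52/(231*(3*x + 4)) - 448/(957*(3*x - 7)) - 125/(203*(2*x + 5))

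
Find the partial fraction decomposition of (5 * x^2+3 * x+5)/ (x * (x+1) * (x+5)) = 23/(4*(x + 5)) - 7/(4*(x + 1)) + 1/x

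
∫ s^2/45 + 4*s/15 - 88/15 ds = s^3/135 + 2*s^2/15 - 88*s/15 + C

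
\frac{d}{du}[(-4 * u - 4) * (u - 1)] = -8*u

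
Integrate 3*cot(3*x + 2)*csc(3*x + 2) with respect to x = -csc(3*x + 2) + C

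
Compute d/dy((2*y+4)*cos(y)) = -2*y*sin(y) - 4*sin(y) + 2*cos(y)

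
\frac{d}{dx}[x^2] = 2*x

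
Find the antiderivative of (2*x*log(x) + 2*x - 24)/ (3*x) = 2*(x - 12)*log(x)/3 + C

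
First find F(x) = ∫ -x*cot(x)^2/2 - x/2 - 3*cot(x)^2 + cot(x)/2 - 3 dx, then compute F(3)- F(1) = 9*cot(3)/2 - 7*cot(1)/2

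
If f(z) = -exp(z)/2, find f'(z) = -exp(z)/2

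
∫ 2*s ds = s^2 + C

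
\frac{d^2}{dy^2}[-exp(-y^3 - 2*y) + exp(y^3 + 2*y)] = (9*y^4*exp(2*y^3 + 4*y) - 9*y^4 + 12*y^2*exp(2*y^3 + 4*y) - 12*y^2 + 6*y*exp(2*y^3 + 4*y) + 6*y + 4*exp(2*y^3 + 4*y) - 4)*exp(-y^3 - 2*y)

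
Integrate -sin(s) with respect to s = cos(s) + C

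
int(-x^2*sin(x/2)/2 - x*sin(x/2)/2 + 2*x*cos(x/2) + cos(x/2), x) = x*(x + 1)*cos(x/2) + C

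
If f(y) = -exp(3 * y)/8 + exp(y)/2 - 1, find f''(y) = -9*exp(3*y)/8 + exp(y)/2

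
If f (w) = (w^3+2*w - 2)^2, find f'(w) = 6*w^5 + 16*w^3 - 12*w^2 + 8*w - 8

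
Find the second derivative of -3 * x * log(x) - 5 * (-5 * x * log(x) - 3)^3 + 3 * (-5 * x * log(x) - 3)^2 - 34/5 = (3750*x^2*log(x)^3 + 9375*x^2*log(x)^2 + 3750*x^2*log(x) + 2400*x*log(x)^2 + 7200*x*log(x) + 2400*x + 762)/x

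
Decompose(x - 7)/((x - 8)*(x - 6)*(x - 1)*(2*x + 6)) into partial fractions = 5/(396*(x + 3)) - 3/(140*(x - 1)) + 1/(180*(x - 6)) + 1/(308*(x - 8))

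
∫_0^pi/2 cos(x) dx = 1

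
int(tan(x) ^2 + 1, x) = tan(x) + C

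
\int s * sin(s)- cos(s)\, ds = -s*cos(s) + C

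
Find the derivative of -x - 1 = -1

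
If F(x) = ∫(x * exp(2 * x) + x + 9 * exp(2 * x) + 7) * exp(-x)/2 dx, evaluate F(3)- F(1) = -9*E/2 - 11*exp(-3)/2 + 9*exp(-1)/2 + 11*exp(3)/2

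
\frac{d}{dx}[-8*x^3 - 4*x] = -24*x^2 - 4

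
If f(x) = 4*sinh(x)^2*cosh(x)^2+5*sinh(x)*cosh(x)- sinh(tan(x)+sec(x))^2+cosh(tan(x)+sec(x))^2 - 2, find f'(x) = 2*sinh(4*x) + 5*cosh(2*x)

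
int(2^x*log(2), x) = 2^x + C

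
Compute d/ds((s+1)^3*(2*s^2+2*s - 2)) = 10*s^4 + 32*s^3 + 30*s^2 + 4*s - 4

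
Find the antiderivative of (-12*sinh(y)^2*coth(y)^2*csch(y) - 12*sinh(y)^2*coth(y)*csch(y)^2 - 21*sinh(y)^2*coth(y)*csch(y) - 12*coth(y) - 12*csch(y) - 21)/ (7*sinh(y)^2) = 3*(2*(cosh(y) + 1)^2 + 7*(cosh(y) + 1)*sinh(y))/(7*sinh(y)^2) + C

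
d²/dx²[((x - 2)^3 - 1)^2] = 30*x^4 - 240*x^3 + 720*x^2 - 972*x + 504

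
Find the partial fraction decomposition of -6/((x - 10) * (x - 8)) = 3/(x - 8) - 3/(x - 10)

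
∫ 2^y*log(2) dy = 2^y + C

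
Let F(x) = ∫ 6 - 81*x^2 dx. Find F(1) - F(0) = -21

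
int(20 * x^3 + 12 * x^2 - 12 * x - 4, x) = 5*x^4 + 4*x^3 - 6*x^2 - 4*x + C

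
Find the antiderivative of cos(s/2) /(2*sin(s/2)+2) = log(sin(s/2) + 1) + C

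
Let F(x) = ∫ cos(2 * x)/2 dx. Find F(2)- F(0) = sin(4)/4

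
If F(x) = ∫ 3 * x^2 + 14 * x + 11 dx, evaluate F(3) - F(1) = 104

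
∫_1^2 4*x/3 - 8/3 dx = -2/3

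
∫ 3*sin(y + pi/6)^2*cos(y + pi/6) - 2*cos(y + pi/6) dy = (sin(y + pi/6)^2 - 2)*sin(y + pi/6) + C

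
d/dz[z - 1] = 1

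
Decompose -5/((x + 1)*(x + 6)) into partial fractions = 1/(x + 6) - 1/(x + 1)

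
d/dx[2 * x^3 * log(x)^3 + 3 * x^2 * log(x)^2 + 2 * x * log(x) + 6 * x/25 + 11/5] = 6*x^2*log(x)^3 + 6*x^2*log(x)^2 + 6*x*log(x)^2 + 6*x*log(x) + 2*log(x) + 56/25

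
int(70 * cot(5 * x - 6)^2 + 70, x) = -14*cot(5*x - 6) + C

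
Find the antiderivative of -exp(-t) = exp(-t) + C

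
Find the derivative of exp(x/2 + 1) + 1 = exp(x/2 + 1)/2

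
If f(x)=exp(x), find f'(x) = exp(x)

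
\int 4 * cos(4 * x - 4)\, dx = sin(4*x - 4) + C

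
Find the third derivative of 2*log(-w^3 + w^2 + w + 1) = (12*w^6 - 24*w^5 + 36*w^4 + 88*w^3 - 84*w^2 + 20)/(w^9 - 3*w^8 + 2*w^6 + 6*w^5 - 4*w^3 - 6*w^2 - 3*w - 1)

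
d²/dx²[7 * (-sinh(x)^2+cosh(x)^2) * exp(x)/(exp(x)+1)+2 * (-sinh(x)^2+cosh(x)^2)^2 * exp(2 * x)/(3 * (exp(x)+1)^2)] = (-25*exp(2*x) + 8*exp(x) + 21)*exp(x)/(3*exp(4*x) + 12*exp(3*x) + 18*exp(2*x) + 12*exp(x) + 3)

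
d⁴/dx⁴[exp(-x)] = exp(-x)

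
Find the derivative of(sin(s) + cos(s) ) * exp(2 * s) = (sin(s) + 3*cos(s))*exp(2*s)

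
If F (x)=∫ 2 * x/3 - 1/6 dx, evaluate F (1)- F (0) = 1/6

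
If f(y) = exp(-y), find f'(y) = -exp(-y)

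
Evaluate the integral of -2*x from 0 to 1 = -1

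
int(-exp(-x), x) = exp(-x) + C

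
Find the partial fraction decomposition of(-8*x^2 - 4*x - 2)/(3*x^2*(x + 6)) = -133/(54*(x + 6)) - 11/(54*x) - 1/(9*x^2)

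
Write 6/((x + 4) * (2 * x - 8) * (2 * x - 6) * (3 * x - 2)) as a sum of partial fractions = 81/(1960*(3*x - 2)) - 3/(1568*(x + 4)) - 3/(98*(x - 3)) + 3/(160*(x - 4))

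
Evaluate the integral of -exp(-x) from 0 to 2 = -1 + exp(-2)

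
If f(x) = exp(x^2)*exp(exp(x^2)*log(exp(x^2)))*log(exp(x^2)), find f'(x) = 2*x^5*exp(x^2*exp(x^2) + 2*x^2) + 2*x^3*exp(x^2*exp(x^2) + x^2) + 2*x^3*exp(x^2*exp(x^2) + 2*x^2) + 2*x*exp(x^2*exp(x^2) + x^2)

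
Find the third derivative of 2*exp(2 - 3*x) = -54*exp(2 - 3*x)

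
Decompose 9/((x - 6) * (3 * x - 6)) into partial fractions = -3/(4*(x - 2)) + 3/(4*(x - 6))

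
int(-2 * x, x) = -x^2 + C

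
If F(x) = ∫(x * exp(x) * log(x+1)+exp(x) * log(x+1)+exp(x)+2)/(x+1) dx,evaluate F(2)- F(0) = (2 + exp(2))*log(3)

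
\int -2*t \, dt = -t^2 + C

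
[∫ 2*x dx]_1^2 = 3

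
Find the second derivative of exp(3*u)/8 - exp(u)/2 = 9*exp(3*u)/8 - exp(u)/2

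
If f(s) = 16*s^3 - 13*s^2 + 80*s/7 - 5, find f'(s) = 48*s^2 - 26*s + 80/7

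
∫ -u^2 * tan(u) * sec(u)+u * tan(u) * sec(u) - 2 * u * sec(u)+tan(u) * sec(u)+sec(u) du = (-u^2 + u + 1)*sec(u) + C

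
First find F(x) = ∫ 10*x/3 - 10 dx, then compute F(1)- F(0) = -25/3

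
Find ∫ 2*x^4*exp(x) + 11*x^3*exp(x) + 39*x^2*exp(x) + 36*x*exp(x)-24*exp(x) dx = x*(2*x^3 + 3*x^2 + 30*x - 24)*exp(x) + C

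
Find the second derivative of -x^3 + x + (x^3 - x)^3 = 72*x^7 - 126*x^5 + 60*x^3 - 12*x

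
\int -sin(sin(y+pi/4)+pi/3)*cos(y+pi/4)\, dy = cos(sin(y + pi/4) + pi/3) + C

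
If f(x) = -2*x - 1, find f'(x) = -2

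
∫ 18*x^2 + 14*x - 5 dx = 6*x^3 + 7*x^2 - 5*x + C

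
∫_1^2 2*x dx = 3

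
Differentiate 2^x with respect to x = 2^x*log(2)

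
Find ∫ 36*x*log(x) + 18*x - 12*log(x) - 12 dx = 6*x*(3*x - 2)*log(x) + C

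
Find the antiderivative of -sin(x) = cos(x) + C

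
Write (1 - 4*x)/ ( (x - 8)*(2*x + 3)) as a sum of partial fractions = -14/(19*(2*x + 3)) - 31/(19*(x - 8))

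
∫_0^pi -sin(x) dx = -2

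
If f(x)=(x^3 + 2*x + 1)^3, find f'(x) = 9*x^8 + 42*x^6 + 18*x^5 + 60*x^4 + 48*x^3 + 33*x^2 + 24*x + 6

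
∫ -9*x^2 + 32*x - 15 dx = -3*x^3 + 16*x^2 - 15*x + C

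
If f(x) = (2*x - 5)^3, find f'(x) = 24*x^2 - 120*x + 150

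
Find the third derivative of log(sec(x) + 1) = (-sin(x) + 4*sin(x)/cos(x)^2 + 2*sin(x)/cos(x)^3 + 2*tan(x))/(cos(x) + 1)^2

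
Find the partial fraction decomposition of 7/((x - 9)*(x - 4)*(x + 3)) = 1/(12*(x + 3)) - 1/(5*(x - 4)) + 7/(60*(x - 9))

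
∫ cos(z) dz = sin(z) + C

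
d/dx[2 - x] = -1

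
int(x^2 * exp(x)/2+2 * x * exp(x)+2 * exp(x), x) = (x^2/2 + x + 1)*exp(x) + C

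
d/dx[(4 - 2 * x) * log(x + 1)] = (-2*x*log(x + 1) - 2*x - 2*log(x + 1) + 4)/(x + 1)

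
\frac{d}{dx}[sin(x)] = cos(x)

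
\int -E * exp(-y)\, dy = exp(1 - y) + C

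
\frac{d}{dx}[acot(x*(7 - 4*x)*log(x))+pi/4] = (8*x*log(x) + 4*x - 7*log(x) - 7)/(16*x^4*log(x)^2 - 56*x^3*log(x)^2 + 49*x^2*log(x)^2 + 1)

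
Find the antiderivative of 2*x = x^2 + C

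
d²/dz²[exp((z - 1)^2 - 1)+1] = 4*z^2*exp(z^2 - 2*z) - 8*z*exp(z^2 - 2*z) + 6*exp(z^2 - 2*z)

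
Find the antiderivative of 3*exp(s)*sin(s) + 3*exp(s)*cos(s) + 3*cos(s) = (3*exp(s) + 3)*sin(s) + C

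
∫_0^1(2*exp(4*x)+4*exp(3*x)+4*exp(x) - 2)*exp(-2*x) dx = -4 + (-exp(-1) + 2 + E)^2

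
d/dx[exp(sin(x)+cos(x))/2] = sqrt(2)*exp(sin(x))*exp(cos(x))*cos(x + pi/4)/2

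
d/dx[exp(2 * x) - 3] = 2*exp(2*x)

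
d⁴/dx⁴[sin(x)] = sin(x)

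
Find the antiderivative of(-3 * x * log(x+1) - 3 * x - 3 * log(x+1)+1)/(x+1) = (1 - 3*x)*log(x + 1) + C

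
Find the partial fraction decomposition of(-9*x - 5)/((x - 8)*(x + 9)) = -76/(17*(x + 9)) - 77/(17*(x - 8))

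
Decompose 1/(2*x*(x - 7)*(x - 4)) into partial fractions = -1/(24*(x - 4)) + 1/(42*(x - 7)) + 1/(56*x)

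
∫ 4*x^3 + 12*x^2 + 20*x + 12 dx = x^4 + 4*x^3 + 10*x^2 + 12*x + C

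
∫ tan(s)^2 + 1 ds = tan(s) + C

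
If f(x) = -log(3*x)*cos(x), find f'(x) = (x*log(x)*sin(x) + x*log(3)*sin(x) - cos(x))/x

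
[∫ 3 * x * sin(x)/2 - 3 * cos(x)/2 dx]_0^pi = 3*pi/2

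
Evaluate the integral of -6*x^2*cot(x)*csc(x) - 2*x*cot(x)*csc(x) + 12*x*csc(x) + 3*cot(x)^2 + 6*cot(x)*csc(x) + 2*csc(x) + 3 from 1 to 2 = -2*csc(1) - 3*cot(2) + 3*cot(1) + 22*csc(2)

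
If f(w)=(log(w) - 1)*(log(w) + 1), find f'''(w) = (4*log(w) - 6)/w^3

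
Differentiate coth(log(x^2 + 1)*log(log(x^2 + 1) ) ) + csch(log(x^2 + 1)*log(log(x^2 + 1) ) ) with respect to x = -2*x*(log(log(x^2 + 1))*cosh(log(x^2 + 1)*log(log(x^2 + 1))) + log(log(x^2 + 1)) + cosh(log(x^2 + 1)*log(log(x^2 + 1))) + 1)/((x^2 + 1)*sinh(log(x^2 + 1)*log(log(x^2 + 1)))^2)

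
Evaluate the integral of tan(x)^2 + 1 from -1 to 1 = 2*tan(1)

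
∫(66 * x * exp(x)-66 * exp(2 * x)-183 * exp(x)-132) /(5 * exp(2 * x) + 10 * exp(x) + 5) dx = -3*(22*x + 5)*(exp(x) + 2)/(5*exp(x) + 5) + C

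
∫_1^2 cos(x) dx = -sin(1) + sin(2)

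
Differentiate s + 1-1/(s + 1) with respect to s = (s^2 + 2*s + 2)/(s^2 + 2*s + 1)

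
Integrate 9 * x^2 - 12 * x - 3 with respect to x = 3*x^3 - 6*x^2 - 3*x + C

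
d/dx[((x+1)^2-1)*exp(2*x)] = 2*x^2*exp(2*x) + 6*x*exp(2*x) + 2*exp(2*x)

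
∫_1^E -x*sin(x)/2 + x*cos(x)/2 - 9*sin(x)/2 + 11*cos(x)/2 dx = -11*sin(1)/2 + (E/2 + 5)*(cos(E) + sin(E)) - 11*cos(1)/2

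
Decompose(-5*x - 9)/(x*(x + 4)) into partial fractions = -11/(4*(x + 4)) - 9/(4*x)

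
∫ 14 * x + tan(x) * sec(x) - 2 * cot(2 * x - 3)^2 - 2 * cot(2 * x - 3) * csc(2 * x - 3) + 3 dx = 7*x^2 + 5*x + cot(2*x - 3) + csc(2*x - 3) + sec(x) + C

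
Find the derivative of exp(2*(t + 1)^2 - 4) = 4*t*exp(2*t^2 + 4*t - 2) + 4*exp(2*t^2 + 4*t - 2)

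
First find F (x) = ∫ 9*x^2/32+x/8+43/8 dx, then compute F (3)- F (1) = 219/16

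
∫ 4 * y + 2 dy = 2*y^2 + 2*y + C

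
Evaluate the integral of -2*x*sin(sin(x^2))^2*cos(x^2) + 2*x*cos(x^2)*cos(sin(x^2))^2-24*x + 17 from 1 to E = -12*exp(2) - 5 - sin(2*sin(1))/2 + sin(2*sin(exp(2)))/2 + 17*E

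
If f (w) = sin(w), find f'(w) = cos(w)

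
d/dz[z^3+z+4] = 3*z^2 + 1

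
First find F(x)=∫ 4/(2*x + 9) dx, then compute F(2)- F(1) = -2*log(11) + 2*log(13)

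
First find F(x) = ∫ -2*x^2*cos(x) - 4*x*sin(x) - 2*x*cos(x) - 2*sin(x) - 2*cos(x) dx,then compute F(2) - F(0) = -14*sin(2)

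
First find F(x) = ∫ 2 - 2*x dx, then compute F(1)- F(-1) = 4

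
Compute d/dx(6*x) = 6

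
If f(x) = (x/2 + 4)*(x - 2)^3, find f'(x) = 2*x^3 + 3*x^2 - 36*x + 44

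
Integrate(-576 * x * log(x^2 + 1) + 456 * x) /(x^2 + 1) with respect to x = 12*(19 - 12*log(x^2 + 1))*log(x^2 + 1) + C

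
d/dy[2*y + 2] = 2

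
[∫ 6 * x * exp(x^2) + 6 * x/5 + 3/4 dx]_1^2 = -3*E + 51/20 + 3*exp(4)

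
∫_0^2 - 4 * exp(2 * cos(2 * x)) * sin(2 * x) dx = -exp(2) + exp(2*cos(4))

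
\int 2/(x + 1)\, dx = 2*log(-3*x - 3) + C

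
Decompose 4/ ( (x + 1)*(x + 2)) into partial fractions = -4/(x + 2) + 4/(x + 1)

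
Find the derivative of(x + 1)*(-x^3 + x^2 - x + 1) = -4*x^3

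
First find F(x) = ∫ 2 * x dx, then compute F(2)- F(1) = 3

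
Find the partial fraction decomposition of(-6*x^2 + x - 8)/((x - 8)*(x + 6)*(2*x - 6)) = -115/(126*(x + 6)) + 59/(90*(x - 3)) - 96/(35*(x - 8))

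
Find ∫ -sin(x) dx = cos(x) + C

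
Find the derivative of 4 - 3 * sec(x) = -3*tan(x)*sec(x)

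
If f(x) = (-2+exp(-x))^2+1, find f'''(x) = (4*exp(x) - 8)*exp(-2*x)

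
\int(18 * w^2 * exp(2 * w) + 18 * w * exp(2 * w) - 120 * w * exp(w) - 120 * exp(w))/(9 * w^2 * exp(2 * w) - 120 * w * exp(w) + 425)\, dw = log((3*w*exp(w) - 20)^2/25 + 1) + C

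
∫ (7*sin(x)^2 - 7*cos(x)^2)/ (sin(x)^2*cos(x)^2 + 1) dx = 7*acot(sin(2*x)/2) + C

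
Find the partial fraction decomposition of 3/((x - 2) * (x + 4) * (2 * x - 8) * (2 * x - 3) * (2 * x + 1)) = -1/(105*(2*x + 1)) + 3/(55*(2*x - 3)) + 1/(2464*(x + 4)) - 1/(40*(x - 2)) + 1/(480*(x - 4))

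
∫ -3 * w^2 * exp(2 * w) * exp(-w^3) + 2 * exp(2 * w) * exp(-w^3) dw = exp(-w*(w^2 - 2)) + C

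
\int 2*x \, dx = x^2 + C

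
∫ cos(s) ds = sin(s) + C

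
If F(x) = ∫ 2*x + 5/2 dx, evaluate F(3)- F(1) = 13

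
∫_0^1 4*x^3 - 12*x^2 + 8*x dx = 1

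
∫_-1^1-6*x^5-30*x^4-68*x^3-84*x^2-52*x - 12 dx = -92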